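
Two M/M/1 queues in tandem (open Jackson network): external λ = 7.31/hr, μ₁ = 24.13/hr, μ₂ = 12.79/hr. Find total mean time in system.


Each node sees arrival rate λ = 7.31/hr (tandem ⇒ throughput preserved).
W₁ = 1/(μ₁−λ) = 1/(24.13−7.31) = 0.05945 hr
W₂ = 1/(μ₂−λ) = 1/(12.79−7.31) = 0.18248 hr
W_total = W₁ + W₂ = 0.05945 + 0.18248 = 0.24193 hr

Final: 0.24193 hr


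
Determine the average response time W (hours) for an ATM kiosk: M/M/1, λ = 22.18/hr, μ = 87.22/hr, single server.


W = 1/(μ−λ) = 1/(87.22 − 22.18) = 1/65.04 = 0.01538 hr

Final: 0.01538 hr


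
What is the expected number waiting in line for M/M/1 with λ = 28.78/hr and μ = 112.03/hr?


ρ = 28.78/112.03 = 0.2569
Lq = ρ²/(1−ρ) = 0.06600/0.7431 = 0.08881

Final: 0.08881


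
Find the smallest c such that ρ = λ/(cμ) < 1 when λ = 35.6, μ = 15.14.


Stability requires cμ > λ ⇔ c > λ/μ.
λ/μ = 35.6/15.14 = 2.3514
Minimum integer c = ⌊2.3514⌋ + 1 = 3
Check: 3·15.14 = 45.42 > 35.6, while 2·15.14 = 30.28 ≤ 35.6

Final: 3 servers


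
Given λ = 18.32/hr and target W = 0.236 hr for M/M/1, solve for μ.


W = 1/(μ−λ) ⇒ μ − λ = 1/W = 1/0.236 = 4.2373
μ = λ + 1/W = 18.32 + 4.2373 = 22.5573 per hr

Final: 22.5573 /hr


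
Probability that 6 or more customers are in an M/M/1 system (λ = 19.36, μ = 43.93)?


ρ = 19.36/43.93 = 0.4407
P(N ≥ n) = ρ^n = 0.4407^6 = 0.007326

Final: 0.007326


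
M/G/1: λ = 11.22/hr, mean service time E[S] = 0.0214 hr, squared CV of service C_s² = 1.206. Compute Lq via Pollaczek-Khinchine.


ρ = λ·E[S] = 11.22·0.0214 = 0.2401
Lq = ρ²(1+C_s²)/(2(1−ρ)) = 0.05765·(1+1.206)/(2·0.7599)
= 0.05765·2.2060/1.5198 = 0.08368

Final: 0.08368


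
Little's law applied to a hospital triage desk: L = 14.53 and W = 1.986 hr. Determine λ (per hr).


λ = L/W = 14.53/1.986 = 7.3162 /hr

Final: 7.3162 /hr


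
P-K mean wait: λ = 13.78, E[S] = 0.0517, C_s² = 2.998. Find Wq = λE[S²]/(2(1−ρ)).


ρ = λ·E[S] = 13.78·0.0517 = 0.7124
E[S²] = E[S]²(1+C_s²) = 0.0517²·(1+2.998) = 0.010686
Wq = λ·E[S²]/(2(1−ρ)) = 13.78·0.010686/(2·0.2876) = 0.25603 hr

Final: 0.25603 hr


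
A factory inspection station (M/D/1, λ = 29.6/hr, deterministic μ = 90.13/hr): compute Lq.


ρ = 29.6/90.13 = 0.3284
M/D/1: Lq = ρ²/(2(1−ρ)) = 0.1079/(2·0.6716) = 0.08030

Final: 0.08030


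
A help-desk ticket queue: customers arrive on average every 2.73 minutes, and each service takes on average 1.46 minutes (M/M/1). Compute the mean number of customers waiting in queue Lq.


λ = 60/2.73 = 21.9780 /hr
μ = 60/1.46 = 41.0959 /hr
ρ = λ/μ = 21.9780/41.0959 = 0.5348
Lq = ρ²/(1−ρ) = 0.2860/0.4652 = 0.6148

Final: 0.6148


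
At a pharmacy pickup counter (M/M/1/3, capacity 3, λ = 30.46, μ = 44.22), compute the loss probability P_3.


ρ = λ/μ = 30.46/44.22 = 0.6888
P_K = (1−ρ)ρ^K/(1−ρ^(K+1)) = (0.3112·0.326839)/(1 − 0.225136)
= 0.101703/0.774864 = 0.131253

Final: 0.131253


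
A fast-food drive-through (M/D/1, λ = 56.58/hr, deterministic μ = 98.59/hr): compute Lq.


ρ = 56.58/98.59 = 0.5739
M/D/1: Lq = ρ²/(2(1−ρ)) = 0.3294/(2·0.4261) = 0.38647

Final: 0.38647


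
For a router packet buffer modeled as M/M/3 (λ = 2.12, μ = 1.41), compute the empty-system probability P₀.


a = λ/μ = 2.12/1.41 = 1.5035; ρ = a/c = 0.5012
Σ_{k=0}^{2} a^k/k! (terms k=0..2) = 1.00000 + 1.50355 + 1.13033 = 3.63387
Tail: a^3/(3!(1−ρ)) = 3.39899/(6·0.4988) = 1.13568
P₀ = 1/(3.63387 + 1.13568) = 1/4.76955 = 0.209663

Final: 0.209663


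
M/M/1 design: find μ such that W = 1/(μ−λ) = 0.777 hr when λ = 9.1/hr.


W = 1/(μ−λ) ⇒ μ − λ = 1/W = 1/0.777 = 1.2870
μ = λ + 1/W = 9.1 + 1.2870 = 10.3870 per hr

Final: 10.3870 /hr


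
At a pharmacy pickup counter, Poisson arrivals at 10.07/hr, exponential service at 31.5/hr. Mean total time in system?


W = 1/(μ−λ) = 1/(31.5 − 10.07) = 1/21.43 = 0.04666 hr

Final: 0.04666 hr


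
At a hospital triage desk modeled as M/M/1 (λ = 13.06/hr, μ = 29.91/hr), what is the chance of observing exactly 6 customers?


ρ = 13.06/29.91 = 0.4366
P_n = (1−ρ)·ρ^n = (1 − 0.4366)·0.4366^6 = 0.5634·0.006930 = 0.003904

Final: 0.003904


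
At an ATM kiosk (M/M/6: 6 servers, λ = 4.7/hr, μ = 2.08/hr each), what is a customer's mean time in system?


a = 2.2596; ρ = 0.3766; P₀ = 0.104068
Lq = P₀·a^c·ρ/(c!(1−ρ)²) = 0.01864
Wq = Lq/λ = 0.01864/4.7 = 0.003967 hr
W = Wq + 1/μ = 0.003967 + 0.48077 = 0.48474 hr

Final: 0.48474 hr


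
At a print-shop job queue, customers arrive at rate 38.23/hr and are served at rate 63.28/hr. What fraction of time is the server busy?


ρ = λ/μ = 38.23/63.28 = 0.6041

Final: 0.6041


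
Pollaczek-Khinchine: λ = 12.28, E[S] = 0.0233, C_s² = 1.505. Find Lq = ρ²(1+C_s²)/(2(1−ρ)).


ρ = λ·E[S] = 12.28·0.0233 = 0.2861
Lq = ρ²(1+C_s²)/(2(1−ρ)) = 0.08187·(1+1.505)/(2·0.7139)
= 0.08187·2.5050/1.4278 = 0.14364

Final: 0.14364


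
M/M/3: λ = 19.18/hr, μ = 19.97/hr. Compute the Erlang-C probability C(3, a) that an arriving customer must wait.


a = λ/μ = 0.9604; ρ = a/3 = 0.3201
P₀ = 0.378952 (from M/M/c formula)
C(c,a) = [a^c/(c!(1−ρ))]·P₀ = [0.88595/(6·0.6799)]·0.378952
= 0.21719·0.378952 = 0.082306

Final: 0.082306


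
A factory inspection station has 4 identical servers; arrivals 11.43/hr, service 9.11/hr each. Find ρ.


ρ = λ/(cμ) = 11.43/(4·9.11) = 11.43/36.44 = 0.3137

Final: 0.3137


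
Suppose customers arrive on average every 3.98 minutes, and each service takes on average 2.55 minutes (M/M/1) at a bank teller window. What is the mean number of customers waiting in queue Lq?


λ = 60/3.98 = 15.0754 /hr
μ = 60/2.55 = 23.5294 /hr
ρ = λ/μ = 15.0754/23.5294 = 0.6407
Lq = ρ²/(1−ρ) = 0.4105/0.3593 = 1.1425

Final: 1.1425


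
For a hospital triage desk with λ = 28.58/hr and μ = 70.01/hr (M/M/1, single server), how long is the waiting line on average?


ρ = 28.58/70.01 = 0.4082
Lq = ρ²/(1−ρ) = 0.1666/0.5918 = 0.2816

Final: 0.2816


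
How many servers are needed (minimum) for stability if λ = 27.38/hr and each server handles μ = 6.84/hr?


Stability requires cμ > λ ⇔ c > λ/μ.
λ/μ = 27.38/6.84 = 4.0029
Minimum integer c = ⌊4.0029⌋ + 1 = 5
Check: 5·6.84 = 34.20 > 27.38, while 4·6.84 = 27.36 ≤ 27.38

Final: 5 servers


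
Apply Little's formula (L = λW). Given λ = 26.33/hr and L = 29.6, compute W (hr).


W = L/λ = 29.6/26.33 = 1.1242 hr

Final: 1.1242 hr


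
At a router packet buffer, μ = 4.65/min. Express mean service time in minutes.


Mean service time = 1/μ = 1/4.65 minute = 0.21505 minute
In minutes: 0.21505 × 1 = 0.2151 min

Final: 0.2151 min


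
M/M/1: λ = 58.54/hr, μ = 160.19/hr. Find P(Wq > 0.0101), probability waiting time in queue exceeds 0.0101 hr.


ρ = 58.54/160.19 = 0.3654
P(Wq > t) = ρ·e^{−(μ−λ)t} = 0.3654·e^{−1.0267}
= 0.3654·0.358200 = 0.130901

Final: 0.130901


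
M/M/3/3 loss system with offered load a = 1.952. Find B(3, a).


B(c,a) = (a^c/c!) / Σ_{k=0}^{c} a^k/k!
a^3/3! = 1.239619
Σ terms (k=0..3): 1.00000 + 1.95200 + 1.90515 + 1.23962 = 6.096771
B = 1.239619/6.096771 = 0.203324

Final: 0.203324


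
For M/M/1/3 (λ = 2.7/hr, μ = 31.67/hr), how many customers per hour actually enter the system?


ρ = 0.08525; P_K = (1−ρ)ρ^3/(1−ρ^4) = 0.0005669
λ_eff = λ(1 − P_K) = 2.7·(1 − 0.0005669) = 2.7·0.999433 = 2.6985 /hr

Final: 2.6985 /hr


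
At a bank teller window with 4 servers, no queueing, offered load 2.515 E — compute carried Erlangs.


B(4,2.515) = 0.151603 (Erlang-B)
Carried load = a(1 − B) = 2.515·(1 − 0.151603) = 2.515·0.848397 = 2.1337 E

Final: 2.1337 Erlangs


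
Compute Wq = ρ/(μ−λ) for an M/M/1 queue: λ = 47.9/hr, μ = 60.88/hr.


ρ = 47.9/60.88 = 0.7868
Wq = ρ/(μ−λ) = 0.7868/(60.88 − 47.9) = 0.7868/12.98 = 0.06062 hr

Final: 0.06062 hr


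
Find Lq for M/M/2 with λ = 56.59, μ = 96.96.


a = λ/μ = 0.5836; ρ = a/2 = 0.2918
P₀ = 0.548202
Lq = P₀·a^c·ρ / (c!·(1−ρ)²) = 0.548202·0.34064·0.2918/(2·0.50152)
= 0.05433

Final: 0.05433


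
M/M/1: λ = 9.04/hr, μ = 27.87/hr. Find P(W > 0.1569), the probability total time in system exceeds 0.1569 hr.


W ~ Exponential(μ−λ) for M/M/1.
μ − λ = 27.87 − 9.04 = 18.8300
P(W > t) = e^{−(μ−λ)t} = e^{−2.9544} = 0.052109

Final: 0.052109


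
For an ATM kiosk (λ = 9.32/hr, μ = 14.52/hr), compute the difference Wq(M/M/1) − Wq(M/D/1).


ρ = 9.32/14.52 = 0.6419
Wq(M/M/1) = ρ/(μ−λ) = 0.6419/5.20 = 0.12344 hr
Wq(M/D/1) = ρ/(2(μ−λ)) = 0.06172 hr
Savings = 0.12344 − 0.06172 = 0.06172 hr

Final: 0.06172 hr


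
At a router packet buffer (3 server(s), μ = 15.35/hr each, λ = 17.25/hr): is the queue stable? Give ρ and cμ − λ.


Total capacity cμ = 3·15.35 = 46.05/hr
ρ = λ/(cμ) = 17.25/46.05 = 0.3746
Stable ⇔ ρ < 1: YES
Spare capacity = cμ − λ = 46.05 − 17.25 = 28.80/hr

Final: ρ = 0.3746; stable; margin = 28.80/hr


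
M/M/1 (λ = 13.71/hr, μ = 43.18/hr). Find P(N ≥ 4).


ρ = 13.71/43.18 = 0.3175
P(N ≥ n) = ρ^n = 0.3175^4 = 0.010163

Final: 0.010163


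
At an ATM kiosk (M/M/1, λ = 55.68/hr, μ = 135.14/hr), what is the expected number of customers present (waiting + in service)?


ρ = λ/μ = 55.68/135.14 = 0.4120
L = ρ/(1−ρ) = 0.4120/(1 − 0.4120) = 0.4120/0.5880 = 0.7007

Final: 0.7007


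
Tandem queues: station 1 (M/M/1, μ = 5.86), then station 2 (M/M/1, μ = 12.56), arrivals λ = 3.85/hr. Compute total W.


Each node sees arrival rate λ = 3.85/hr (tandem ⇒ throughput preserved).
W₁ = 1/(μ₁−λ) = 1/(5.86−3.85) = 0.49751 hr
W₂ = 1/(μ₂−λ) = 1/(12.56−3.85) = 0.11481 hr
W_total = W₁ + W₂ = 0.49751 + 0.11481 = 0.61232 hr

Final: 0.61232 hr


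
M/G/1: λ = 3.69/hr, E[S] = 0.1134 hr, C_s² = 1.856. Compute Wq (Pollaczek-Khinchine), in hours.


ρ = λ·E[S] = 3.69·0.1134 = 0.4184
E[S²] = E[S]²(1+C_s²) = 0.1134²·(1+1.856) = 0.036727
Wq = λ·E[S²]/(2(1−ρ)) = 3.69·0.036727/(2·0.5816) = 0.11652 hr

Final: 0.11652 hr


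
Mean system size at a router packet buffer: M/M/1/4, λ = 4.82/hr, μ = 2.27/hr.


ρ = 4.82/2.27 = 2.1233
L = ρ[1 − (K+1)ρ^K + Kρ^(K+1)] / [(1−ρ)(1−ρ^(K+1))]
Numerator: 2.1233·(1 − 5·20.327535 + 4·43.162432) = 152.906645
Denominator: (-1.1233)·(-42.162432) = 47.363084
L = 152.906645/47.363084 = 3.2284

Final: 3.2284


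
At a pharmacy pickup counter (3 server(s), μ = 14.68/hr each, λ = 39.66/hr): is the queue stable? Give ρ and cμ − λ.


Total capacity cμ = 3·14.68 = 44.04/hr
ρ = λ/(cμ) = 39.66/44.04 = 0.9005
Stable ⇔ ρ < 1: YES
Spare capacity = cμ − λ = 44.04 − 39.66 = 4.38/hr

Final: ρ = 0.9005; stable; margin = 4.38/hr


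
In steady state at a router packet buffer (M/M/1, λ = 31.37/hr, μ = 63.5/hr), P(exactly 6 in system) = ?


ρ = 31.37/63.5 = 0.4940
P_n = (1−ρ)·ρ^n = (1 − 0.4940)·0.4940^6 = 0.5060·0.014536 = 0.007355

Final: 0.007355


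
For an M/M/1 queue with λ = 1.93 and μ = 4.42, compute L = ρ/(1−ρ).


ρ = λ/μ = 1.93/4.42 = 0.4367
L = ρ/(1−ρ) = 0.4367/(1 − 0.4367) = 0.4367/0.5633 = 0.7751

Final: 0.7751


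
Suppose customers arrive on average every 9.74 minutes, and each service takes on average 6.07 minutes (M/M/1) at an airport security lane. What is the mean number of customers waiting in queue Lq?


λ = 60/9.74 = 6.1602 /hr
μ = 60/6.07 = 9.8847 /hr
ρ = λ/μ = 6.1602/9.8847 = 0.6232
Lq = ρ²/(1−ρ) = 0.3884/0.3768 = 1.0307

Final: 1.0307


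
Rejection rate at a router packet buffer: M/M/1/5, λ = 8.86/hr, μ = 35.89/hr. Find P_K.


ρ = λ/μ = 8.86/35.89 = 0.2469
P_K = (1−ρ)ρ^K/(1−ρ^(K+1)) = (0.7531·0.0009169)/(1 − 0.0002263)
= 0.0006905/0.999774 = 0.0006907

Final: 0.0006907


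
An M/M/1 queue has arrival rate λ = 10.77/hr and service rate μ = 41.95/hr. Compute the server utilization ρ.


ρ = λ/μ = 10.77/41.95 = 0.2567

Final: 0.2567


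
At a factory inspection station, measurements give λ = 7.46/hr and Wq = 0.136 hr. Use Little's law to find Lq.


Lq = λWq = 7.46·0.136 = 1.0146

Final: 1.0146


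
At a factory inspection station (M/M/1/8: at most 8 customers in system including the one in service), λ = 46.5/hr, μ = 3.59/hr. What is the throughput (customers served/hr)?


ρ = 12.9526; P_K = (1−ρ)ρ^8/(1−ρ^9) = 0.922796
λ_eff = λ(1 − P_K) = 46.5·(1 − 0.922796) = 46.5·0.077204 = 3.5900 /hr

Final: 3.5900 /hr


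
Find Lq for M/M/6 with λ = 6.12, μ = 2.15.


a = λ/μ = 2.8465; ρ = a/6 = 0.4744
P₀ = 0.057338
Lq = P₀·a^c·ρ / (c!·(1−ρ)²) = 0.057338·531.95853·0.4744/(720·0.27624)
= 0.07276

Final: 0.07276


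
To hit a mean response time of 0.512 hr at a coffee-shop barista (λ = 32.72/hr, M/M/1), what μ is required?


W = 1/(μ−λ) ⇒ μ − λ = 1/W = 1/0.512 = 1.9531
μ = λ + 1/W = 32.72 + 1.9531 = 34.6731 per hr

Final: 34.6731 /hr


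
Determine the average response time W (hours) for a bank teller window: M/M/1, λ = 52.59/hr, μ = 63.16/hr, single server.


W = 1/(μ−λ) = 1/(63.16 − 52.59) = 1/10.57 = 0.09461 hr

Final: 0.09461 hr


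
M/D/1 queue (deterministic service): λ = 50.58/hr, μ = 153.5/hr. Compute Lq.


ρ = 50.58/153.5 = 0.3295
M/D/1: Lq = ρ²/(2(1−ρ)) = 0.1086/(2·0.6705) = 0.08097

Final: 0.08097


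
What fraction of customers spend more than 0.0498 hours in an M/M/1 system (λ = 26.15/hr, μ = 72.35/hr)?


W ~ Exponential(μ−λ) for M/M/1.
μ − λ = 72.35 − 26.15 = 46.2000
P(W > t) = e^{−(μ−λ)t} = e^{−2.3008} = 0.100183

Final: 0.100183


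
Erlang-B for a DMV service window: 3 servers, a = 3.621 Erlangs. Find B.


B(c,a) = (a^c/c!) / Σ_{k=0}^{c} a^k/k!
a^3/3! = 7.912875
Σ terms (k=0..3): 1.00000 + 3.62100 + 6.55582 + 7.91288 = 19.089696
B = 7.912875/19.089696 = 0.414510

Final: 0.414510


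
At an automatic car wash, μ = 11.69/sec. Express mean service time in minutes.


Mean service time = 1/μ = 1/11.69 second = 0.08554 second
In minutes: 0.08554 × 0.0166667 = 0.001426 min

Final: 0.001426 min


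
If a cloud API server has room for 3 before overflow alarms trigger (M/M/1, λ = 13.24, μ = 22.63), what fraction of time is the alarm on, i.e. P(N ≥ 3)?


ρ = 13.24/22.63 = 0.5851
P(N ≥ n) = ρ^n = 0.5851^3 = 0.200267

Final: 0.200267


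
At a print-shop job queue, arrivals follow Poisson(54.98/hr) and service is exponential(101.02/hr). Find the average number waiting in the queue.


ρ = 54.98/101.02 = 0.5442
Lq = ρ²/(1−ρ) = 0.2962/0.4558 = 0.6499

Final: 0.6499


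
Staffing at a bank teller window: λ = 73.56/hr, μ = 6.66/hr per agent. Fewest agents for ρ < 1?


Stability requires cμ > λ ⇔ c > λ/μ.
λ/μ = 73.56/6.66 = 11.0450
Minimum integer c = ⌊11.0450⌋ + 1 = 12
Check: 12·6.66 = 79.92 > 73.56, while 11·6.66 = 73.26 ≤ 73.56

Final: 12 servers


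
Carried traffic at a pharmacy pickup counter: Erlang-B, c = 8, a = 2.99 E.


B(8,2.99) = 0.007997 (Erlang-B)
Carried load = a(1 − B) = 2.99·(1 − 0.007997) = 2.99·0.992003 = 2.9661 E

Final: 2.9661 Erlangs


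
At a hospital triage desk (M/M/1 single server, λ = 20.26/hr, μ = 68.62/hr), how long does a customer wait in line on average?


ρ = 20.26/68.62 = 0.2952
Wq = ρ/(μ−λ) = 0.2952/(68.62 − 20.26) = 0.2952/48.36 = 0.006105 hr

Final: 0.006105 hr


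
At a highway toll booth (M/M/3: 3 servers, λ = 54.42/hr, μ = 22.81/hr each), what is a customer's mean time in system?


a = 2.3858; ρ = 0.7953; P₀ = 0.057848
Lq = P₀·a^c·ρ/(c!(1−ρ)²) = 2.48407
Wq = Lq/λ = 2.48407/54.42 = 0.04565 hr
W = Wq + 1/μ = 0.04565 + 0.04384 = 0.08949 hr

Final: 0.08949 hr


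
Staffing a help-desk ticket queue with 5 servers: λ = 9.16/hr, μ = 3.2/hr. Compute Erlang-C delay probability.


a = λ/μ = 2.8625; ρ = a/5 = 0.5725
P₀ = 0.054311 (from M/M/c formula)
C(c,a) = [a^c/(c!(1−ρ))]·P₀ = [192.18854/(120·0.4275)]·0.054311
= 3.74637·0.054311 = 0.203469

Final: 0.203469


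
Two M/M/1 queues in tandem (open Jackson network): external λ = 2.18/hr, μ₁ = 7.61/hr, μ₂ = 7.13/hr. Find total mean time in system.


Each node sees arrival rate λ = 2.18/hr (tandem ⇒ throughput preserved).
W₁ = 1/(μ₁−λ) = 1/(7.61−2.18) = 0.18416 hr
W₂ = 1/(μ₂−λ) = 1/(7.13−2.18) = 0.20202 hr
W_total = W₁ + W₂ = 0.18416 + 0.20202 = 0.38618 hr

Final: 0.38618 hr


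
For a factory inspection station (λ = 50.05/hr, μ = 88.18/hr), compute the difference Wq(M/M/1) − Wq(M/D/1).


ρ = 50.05/88.18 = 0.5676
Wq(M/M/1) = ρ/(μ−λ) = 0.5676/38.13 = 0.01489 hr
Wq(M/D/1) = ρ/(2(μ−λ)) = 0.007443 hr
Savings = 0.01489 − 0.007443 = 0.007443 hr

Final: 0.007443 hr


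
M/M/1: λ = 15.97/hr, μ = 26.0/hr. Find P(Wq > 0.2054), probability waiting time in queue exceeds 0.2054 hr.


ρ = 15.97/26.0 = 0.6142
P(Wq > t) = ρ·e^{−(μ−λ)t} = 0.6142·e^{−2.0602}
= 0.6142·0.127433 = 0.078273

Final: 0.078273


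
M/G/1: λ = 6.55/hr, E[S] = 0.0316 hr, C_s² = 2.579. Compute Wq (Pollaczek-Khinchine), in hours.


ρ = λ·E[S] = 6.55·0.0316 = 0.2070
E[S²] = E[S]²(1+C_s²) = 0.0316²·(1+2.579) = 0.003574
Wq = λ·E[S²]/(2(1−ρ)) = 6.55·0.003574/(2·0.7930) = 0.01476 hr

Final: 0.01476 hr


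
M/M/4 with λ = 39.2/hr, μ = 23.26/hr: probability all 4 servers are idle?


a = λ/μ = 39.2/23.26 = 1.6853; ρ = a/c = 0.4213
Σ_{k=0}^{3} a^k/k! (terms k=0..3) = 1.00000 + 1.68530 + 1.42011 + 0.79777 = 4.90318
Tail: a^4/(4!(1−ρ)) = 8.06688/(24·0.5787) = 0.58084
P₀ = 1/(4.90318 + 0.58084) = 1/5.48402 = 0.182348

Final: 0.182348


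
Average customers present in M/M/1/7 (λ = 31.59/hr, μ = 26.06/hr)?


ρ = 31.59/26.06 = 1.2122
L = ρ[1 − (K+1)ρ^K + Kρ^(K+1)] / [(1−ρ)(1−ρ^(K+1))]
Numerator: 1.2122·(1 − 8·3.846153 + 7·4.662316) = 3.475376
Denominator: (-0.2122)·(-3.662316) = 0.777153
L = 3.475376/0.777153 = 4.4719

Final: 4.4719


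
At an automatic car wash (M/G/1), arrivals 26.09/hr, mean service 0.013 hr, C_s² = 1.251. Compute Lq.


ρ = λ·E[S] = 26.09·0.013 = 0.3392
Lq = ρ²(1+C_s²)/(2(1−ρ)) = 0.1150·(1+1.251)/(2·0.6608)
= 0.1150·2.2510/1.3217 = 0.19593

Final: 0.19593


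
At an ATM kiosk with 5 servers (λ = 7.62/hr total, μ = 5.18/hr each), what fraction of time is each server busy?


ρ = λ/(cμ) = 7.62/(5·5.18) = 7.62/25.90 = 0.2942

Final: 0.2942


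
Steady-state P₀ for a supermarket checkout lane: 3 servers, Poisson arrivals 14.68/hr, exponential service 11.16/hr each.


a = λ/μ = 14.68/11.16 = 1.3154; ρ = a/c = 0.4385
Σ_{k=0}^{2} a^k/k! (terms k=0..2) = 1.00000 + 1.31541 + 0.86515 = 3.18057
Tail: a^3/(3!(1−ρ)) = 2.27607/(6·0.5615) = 0.67556
P₀ = 1/(3.18057 + 0.67556) = 1/3.85612 = 0.259328

Final: 0.259328


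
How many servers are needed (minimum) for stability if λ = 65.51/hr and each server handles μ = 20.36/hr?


Stability requires cμ > λ ⇔ c > λ/μ.
λ/μ = 65.51/20.36 = 3.2176
Minimum integer c = ⌊3.2176⌋ + 1 = 4
Check: 4·20.36 = 81.44 > 65.51, while 3·20.36 = 61.08 ≤ 65.51

Final: 4 servers


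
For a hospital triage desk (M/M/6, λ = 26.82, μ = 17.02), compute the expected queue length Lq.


a = λ/μ = 1.5758; ρ = a/6 = 0.2626
P₀ = 0.206773
Lq = P₀·a^c·ρ / (c!·(1−ρ)²) = 0.206773·15.31071·0.2626/(720·0.54371)
= 0.002124

Final: 0.002124


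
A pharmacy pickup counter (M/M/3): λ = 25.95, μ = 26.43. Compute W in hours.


a = 0.9818; ρ = 0.3273; P₀ = 0.370598
Lq = P₀·a^c·ρ/(c!(1−ρ)²) = 0.04228
Wq = Lq/λ = 0.04228/25.95 = 0.001629 hr
W = Wq + 1/μ = 0.001629 + 0.03784 = 0.03947 hr

Final: 0.03947 hr


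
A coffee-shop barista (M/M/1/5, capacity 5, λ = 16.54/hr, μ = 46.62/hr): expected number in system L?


ρ = 16.54/46.62 = 0.3548
L = ρ[1 − (K+1)ρ^K + Kρ^(K+1)] / [(1−ρ)(1−ρ^(K+1))]
Numerator: 0.3548·(1 − 6·0.005621 + 5·0.001994) = 0.346355
Denominator: (0.6452)·(0.998006) = 0.643930
L = 0.346355/0.643930 = 0.5379

Final: 0.5379


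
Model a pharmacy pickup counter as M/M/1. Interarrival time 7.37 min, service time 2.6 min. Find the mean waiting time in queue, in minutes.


λ = 60/7.37 = 8.1411 /hr
μ = 60/2.6 = 23.0769 /hr
ρ = λ/μ = 8.1411/23.0769 = 0.3528
Wq = ρ/(μ−λ) = 0.3528/(23.0769−8.1411) = 0.02362 hr
In minutes: 0.02362·60 = 1.417 min

Final: 1.417 min


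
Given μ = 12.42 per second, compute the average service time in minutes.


Mean service time = 1/μ = 1/12.42 second = 0.08052 second
In minutes: 0.08052 × 0.0166667 = 0.001342 min

Final: 0.001342 min


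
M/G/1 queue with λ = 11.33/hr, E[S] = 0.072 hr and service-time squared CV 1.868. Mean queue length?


ρ = λ·E[S] = 11.33·0.072 = 0.8158
Lq = ρ²(1+C_s²)/(2(1−ρ)) = 0.6655·(1+1.868)/(2·0.1842)
= 0.6655·2.8680/0.3685 = 5.17953

Final: 5.17953


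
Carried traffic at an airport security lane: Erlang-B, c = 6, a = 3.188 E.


B(6,3.188) = 0.062913 (Erlang-B)
Carried load = a(1 − B) = 3.188·(1 − 0.062913) = 3.188·0.937087 = 2.9874 E

Final: 2.9874 Erlangs


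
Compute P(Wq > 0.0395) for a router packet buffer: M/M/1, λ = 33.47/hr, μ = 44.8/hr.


ρ = 33.47/44.8 = 0.7471
P(Wq > t) = ρ·e^{−(μ−λ)t} = 0.7471·e^{−0.4475}
= 0.7471·0.639202 = 0.477547

Final: 0.477547


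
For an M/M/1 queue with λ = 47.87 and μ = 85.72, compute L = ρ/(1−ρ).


ρ = λ/μ = 47.87/85.72 = 0.5584
L = ρ/(1−ρ) = 0.5584/(1 − 0.5584) = 0.5584/0.4416 = 1.2647

Final: 1.2647


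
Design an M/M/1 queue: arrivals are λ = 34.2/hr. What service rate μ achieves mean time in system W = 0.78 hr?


W = 1/(μ−λ) ⇒ μ − λ = 1/W = 1/0.78 = 1.2821
μ = λ + 1/W = 34.2 + 1.2821 = 35.4821 per hr

Final: 35.4821 /hr


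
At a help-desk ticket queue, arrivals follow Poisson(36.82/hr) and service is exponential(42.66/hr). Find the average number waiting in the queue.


ρ = 36.82/42.66 = 0.8631
Lq = ρ²/(1−ρ) = 0.7449/0.1369 = 5.4417

Final: 5.4417


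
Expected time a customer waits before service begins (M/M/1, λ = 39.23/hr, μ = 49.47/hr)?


ρ = 39.23/49.47 = 0.7930
Wq = ρ/(μ−λ) = 0.7930/(49.47 − 39.23) = 0.7930/10.24 = 0.07744 hr

Final: 0.07744 hr


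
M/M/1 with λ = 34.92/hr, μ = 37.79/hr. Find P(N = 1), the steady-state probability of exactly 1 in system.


ρ = 34.92/37.79 = 0.9241
P_n = (1−ρ)·ρ^n = (1 − 0.9241)·0.9241^1 = 0.07595·0.924054 = 0.070178

Final: 0.070178


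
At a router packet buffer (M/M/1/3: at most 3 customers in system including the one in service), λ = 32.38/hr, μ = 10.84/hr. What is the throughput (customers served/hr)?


ρ = 2.9871; P_K = (1−ρ)ρ^3/(1−ρ^4) = 0.673687
λ_eff = λ(1 − P_K) = 32.38·(1 − 0.673687) = 32.38·0.326313 = 10.5660 /hr

Final: 10.5660 /hr


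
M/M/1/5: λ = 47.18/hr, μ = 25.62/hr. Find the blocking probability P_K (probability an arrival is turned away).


ρ = λ/μ = 47.18/25.62 = 1.8415
P_K = (1−ρ)ρ^K/(1−ρ^(K+1)) = (-0.8415·21.178444)/(1 − 39.000742)
= -17.822297/-38.000742 = 0.468999

Final: 0.468999


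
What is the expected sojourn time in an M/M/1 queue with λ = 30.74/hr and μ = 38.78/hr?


W = 1/(μ−λ) = 1/(38.78 − 30.74) = 1/8.04 = 0.1244 hr

Final: 0.1244 hr


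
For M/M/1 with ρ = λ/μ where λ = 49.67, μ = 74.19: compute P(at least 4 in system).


ρ = 49.67/74.19 = 0.6695
P(N ≥ n) = ρ^n = 0.6695^4 = 0.200907

Final: 0.200907


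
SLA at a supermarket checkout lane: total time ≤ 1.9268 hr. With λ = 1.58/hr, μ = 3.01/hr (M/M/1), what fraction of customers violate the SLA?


W ~ Exponential(μ−λ) for M/M/1.
μ − λ = 3.01 − 1.58 = 1.4300
P(W > t) = e^{−(μ−λ)t} = e^{−2.7553} = 0.063588

Final: 0.063588


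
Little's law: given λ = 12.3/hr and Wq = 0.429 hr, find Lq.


Lq = λWq = 12.3·0.429 = 5.2767

Final: 5.2767


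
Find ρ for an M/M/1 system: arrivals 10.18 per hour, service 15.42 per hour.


ρ = λ/μ = 10.18/15.42 = 0.6602

Final: 0.6602


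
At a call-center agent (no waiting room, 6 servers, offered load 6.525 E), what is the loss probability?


B(c,a) = (a^c/c!) / Σ_{k=0}^{c} a^k/k!
a^6/6! = 107.189094
Σ terms (k=0..6): 1.00000 + 6.52500 + 21.28781 + 46.30099 + 75.52849 + 98.56468 + 107.18909 = 356.396076
B = 107.189094/356.396076 = 0.300758

Final: 0.300758


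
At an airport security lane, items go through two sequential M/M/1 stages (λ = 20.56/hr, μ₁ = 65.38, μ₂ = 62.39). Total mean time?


Each node sees arrival rate λ = 20.56/hr (tandem ⇒ throughput preserved).
W₁ = 1/(μ₁−λ) = 1/(65.38−20.56) = 0.02231 hr
W₂ = 1/(μ₂−λ) = 1/(62.39−20.56) = 0.02391 hr
W_total = W₁ + W₂ = 0.02231 + 0.02391 = 0.04622 hr

Final: 0.04622 hr


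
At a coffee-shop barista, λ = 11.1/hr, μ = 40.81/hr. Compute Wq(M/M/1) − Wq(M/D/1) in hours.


ρ = 11.1/40.81 = 0.2720
Wq(M/M/1) = ρ/(μ−λ) = 0.2720/29.71 = 0.009155 hr
Wq(M/D/1) = ρ/(2(μ−λ)) = 0.004577 hr
Savings = 0.009155 − 0.004577 = 0.004577 hr

Final: 0.004577 hr


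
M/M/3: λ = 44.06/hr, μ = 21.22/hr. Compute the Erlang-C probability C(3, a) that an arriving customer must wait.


a = λ/μ = 2.0763; ρ = a/3 = 0.6921
P₀ = 0.099230 (from M/M/c formula)
C(c,a) = [a^c/(c!(1−ρ))]·P₀ = [8.95153/(6·0.3079)]·0.099230
= 4.84570·0.099230 = 0.480837

Final: 0.480837


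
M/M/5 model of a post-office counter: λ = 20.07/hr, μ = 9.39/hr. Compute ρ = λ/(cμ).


ρ = λ/(cμ) = 20.07/(5·9.39) = 20.07/46.95 = 0.4275

Final: 0.4275


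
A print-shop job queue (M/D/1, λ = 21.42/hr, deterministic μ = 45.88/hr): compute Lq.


ρ = 21.42/45.88 = 0.4669
M/D/1: Lq = ρ²/(2(1−ρ)) = 0.2180/(2·0.5331) = 0.20442

Final: 0.20442


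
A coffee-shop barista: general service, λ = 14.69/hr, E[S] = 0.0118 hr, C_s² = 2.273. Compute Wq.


ρ = λ·E[S] = 14.69·0.0118 = 0.1733
E[S²] = E[S]²(1+C_s²) = 0.0118²·(1+2.273) = 0.0004557
Wq = λ·E[S²]/(2(1−ρ)) = 14.69·0.0004557/(2·0.8267) = 0.004049 hr

Final: 0.004049 hr


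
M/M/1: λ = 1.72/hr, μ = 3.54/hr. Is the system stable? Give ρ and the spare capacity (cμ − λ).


Total capacity cμ = 1·3.54 = 3.54/hr
ρ = λ/(cμ) = 1.72/3.54 = 0.4859
Stable ⇔ ρ < 1: YES
Spare capacity = cμ − λ = 3.54 − 1.72 = 1.82/hr

Final: ρ = 0.4859; stable; margin = 1.82/hr


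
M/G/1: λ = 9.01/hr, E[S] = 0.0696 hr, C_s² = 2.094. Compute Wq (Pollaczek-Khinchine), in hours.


ρ = λ·E[S] = 9.01·0.0696 = 0.6271
E[S²] = E[S]²(1+C_s²) = 0.0696²·(1+2.094) = 0.014988
Wq = λ·E[S²]/(2(1−ρ)) = 9.01·0.014988/(2·0.3729) = 0.18107 hr

Final: 0.18107 hr


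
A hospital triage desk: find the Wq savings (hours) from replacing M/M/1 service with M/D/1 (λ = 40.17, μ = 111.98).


ρ = 40.17/111.98 = 0.3587
Wq(M/M/1) = ρ/(μ−λ) = 0.3587/71.81 = 0.004995 hr
Wq(M/D/1) = ρ/(2(μ−λ)) = 0.002498 hr
Savings = 0.004995 − 0.002498 = 0.002498 hr

Final: 0.002498 hr


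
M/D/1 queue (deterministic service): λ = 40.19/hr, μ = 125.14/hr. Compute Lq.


ρ = 40.19/125.14 = 0.3212
M/D/1: Lq = ρ²/(2(1−ρ)) = 0.1031/(2·0.6788) = 0.07597

Final: 0.07597


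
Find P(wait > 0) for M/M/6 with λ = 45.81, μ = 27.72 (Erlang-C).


a = λ/μ = 1.6526; ρ = a/6 = 0.2754
P₀ = 0.191464 (from M/M/c formula)
C(c,a) = [a^c/(c!(1−ρ))]·P₀ = [20.37053/(720·0.7246)]·0.191464
= 0.03905·0.191464 = 0.007476

Final: 0.007476


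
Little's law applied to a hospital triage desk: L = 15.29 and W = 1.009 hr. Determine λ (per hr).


λ = L/W = 15.29/1.009 = 15.1536 /hr

Final: 15.1536 /hr


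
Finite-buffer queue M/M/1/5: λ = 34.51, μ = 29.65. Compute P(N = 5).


ρ = λ/μ = 34.51/29.65 = 1.1639
P_K = (1−ρ)ρ^K/(1−ρ^(K+1)) = (-0.1639·2.136000)/(1 − 2.486117)
= -0.350117/-1.486117 = 0.235592

Final: 0.235592


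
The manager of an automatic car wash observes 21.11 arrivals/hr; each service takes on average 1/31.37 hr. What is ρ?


ρ = λ/μ = 21.11/31.37 = 0.6729

Final: 0.6729


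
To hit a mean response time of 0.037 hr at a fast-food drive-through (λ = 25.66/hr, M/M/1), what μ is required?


W = 1/(μ−λ) ⇒ μ − λ = 1/W = 1/0.037 = 27.0270
μ = λ + 1/W = 25.66 + 27.0270 = 52.6870 per hr

Final: 52.6870 /hr


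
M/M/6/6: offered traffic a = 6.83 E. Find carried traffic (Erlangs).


B(6,6.83) = 0.320597 (Erlang-B)
Carried load = a(1 − B) = 6.83·(1 − 0.320597) = 6.83·0.679403 = 4.6403 E

Final: 4.6403 Erlangs


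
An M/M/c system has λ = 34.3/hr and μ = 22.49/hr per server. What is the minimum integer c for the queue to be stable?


Stability requires cμ > λ ⇔ c > λ/μ.
λ/μ = 34.3/22.49 = 1.5251
Minimum integer c = ⌊1.5251⌋ + 1 = 2
Check: 2·22.49 = 44.98 > 34.3, while 1·22.49 = 22.49 ≤ 34.3

Final: 2 servers


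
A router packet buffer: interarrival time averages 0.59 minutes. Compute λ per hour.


λ = 1/(interarrival time) in consistent units.
1 hour = 60 min, so λ = 60/0.59 = 101.6949 per hour

Final: 101.6949 /hr


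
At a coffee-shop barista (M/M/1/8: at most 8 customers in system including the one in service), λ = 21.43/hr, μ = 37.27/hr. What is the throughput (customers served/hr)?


ρ = 0.5750; P_K = (1−ρ)ρ^8/(1−ρ^9) = 0.005113
λ_eff = λ(1 − P_K) = 21.43·(1 − 0.005113) = 21.43·0.994887 = 21.3204 /hr

Final: 21.3204 /hr


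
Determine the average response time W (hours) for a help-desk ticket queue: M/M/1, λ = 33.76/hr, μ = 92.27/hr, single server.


W = 1/(μ−λ) = 1/(92.27 − 33.76) = 1/58.51 = 0.01709 hr

Final: 0.01709 hr


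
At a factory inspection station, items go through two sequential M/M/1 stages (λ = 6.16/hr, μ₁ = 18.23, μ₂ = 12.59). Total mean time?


Each node sees arrival rate λ = 6.16/hr (tandem ⇒ throughput preserved).
W₁ = 1/(μ₁−λ) = 1/(18.23−6.16) = 0.08285 hr
W₂ = 1/(μ₂−λ) = 1/(12.59−6.16) = 0.15552 hr
W_total = W₁ + W₂ = 0.08285 + 0.15552 = 0.23837 hr

Final: 0.23837 hr


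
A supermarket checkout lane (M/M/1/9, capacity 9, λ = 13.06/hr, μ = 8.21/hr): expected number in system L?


ρ = 13.06/8.21 = 1.5907
L = ρ[1 − (K+1)ρ^K + Kρ^(K+1)] / [(1−ρ)(1−ρ^(K+1))]
Numerator: 1.5907·(1 − 10·65.222911 + 9·103.752889) = 449.459486
Denominator: (-0.5907)·(-102.752889) = 60.700549
L = 449.459486/60.700549 = 7.4045

Final: 7.4045


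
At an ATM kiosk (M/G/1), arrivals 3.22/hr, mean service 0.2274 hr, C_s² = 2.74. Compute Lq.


ρ = λ·E[S] = 3.22·0.2274 = 0.7322
Lq = ρ²(1+C_s²)/(2(1−ρ)) = 0.5362·(1+2.74)/(2·0.2678)
= 0.5362·3.7400/0.5355 = 3.74429

Final: 3.74429


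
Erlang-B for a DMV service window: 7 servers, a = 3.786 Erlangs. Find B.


B(c,a) = (a^c/c!) / Σ_{k=0}^{c} a^k/k!
a^7/7! = 2.212248
Σ terms (k=0..7): 1.00000 + 3.78600 + 7.16690 + 9.04463 + 8.56074 + 6.48219 + 4.09026 + 2.21225 = 42.342962
B = 2.212248/42.342962 = 0.052246

Final: 0.052246


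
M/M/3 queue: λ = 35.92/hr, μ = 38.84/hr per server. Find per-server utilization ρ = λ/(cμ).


ρ = λ/(cμ) = 35.92/(3·38.84) = 35.92/116.52 = 0.3083

Final: 0.3083


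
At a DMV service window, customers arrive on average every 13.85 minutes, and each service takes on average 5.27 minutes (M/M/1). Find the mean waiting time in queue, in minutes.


λ = 60/13.85 = 4.3321 /hr
μ = 60/5.27 = 11.3852 /hr
ρ = λ/μ = 4.3321/11.3852 = 0.3805
Wq = ρ/(μ−λ) = 0.3805/(11.3852−4.3321) = 0.05395 hr
In minutes: 0.05395·60 = 3.237 min

Final: 3.237 min


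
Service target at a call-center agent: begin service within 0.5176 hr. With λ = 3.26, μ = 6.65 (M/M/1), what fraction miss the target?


ρ = 3.26/6.65 = 0.4902
P(Wq > t) = ρ·e^{−(μ−λ)t} = 0.4902·e^{−1.7547}
= 0.4902·0.172965 = 0.084792

Final: 0.084792


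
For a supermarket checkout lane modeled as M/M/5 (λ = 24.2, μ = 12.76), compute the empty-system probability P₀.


a = λ/μ = 24.2/12.76 = 1.8966; ρ = a/c = 0.3793
Σ_{k=0}^{4} a^k/k! (terms k=0..4) = 1.00000 + 1.89655 + 1.79845 + 1.13695 + 0.53907 = 6.37103
Tail: a^5/(5!(1−ρ)) = 24.53711/(120·0.6207) = 0.32943
P₀ = 1/(6.37103 + 0.32943) = 1/6.70047 = 0.149243

Final: 0.149243


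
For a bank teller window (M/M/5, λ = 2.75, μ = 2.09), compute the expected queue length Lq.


a = λ/μ = 1.3158; ρ = a/5 = 0.2632
P₀ = 0.268053
Lq = P₀·a^c·ρ / (c!·(1−ρ)²) = 0.268053·3.94396·0.2632/(120·0.54294)
= 0.004270

Final: 0.004270


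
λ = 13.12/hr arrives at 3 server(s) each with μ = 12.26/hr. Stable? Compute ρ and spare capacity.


Total capacity cμ = 3·12.26 = 36.78/hr
ρ = λ/(cμ) = 13.12/36.78 = 0.3567
Stable ⇔ ρ < 1: YES
Spare capacity = cμ − λ = 36.78 − 13.12 = 23.66/hr

Final: ρ = 0.3567; stable; margin = 23.66/hr


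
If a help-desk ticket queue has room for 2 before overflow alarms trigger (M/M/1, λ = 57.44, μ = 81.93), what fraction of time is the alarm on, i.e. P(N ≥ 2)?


ρ = 57.44/81.93 = 0.7011
P(N ≥ n) = ρ^n = 0.7011^2 = 0.491522

Final: 0.491522


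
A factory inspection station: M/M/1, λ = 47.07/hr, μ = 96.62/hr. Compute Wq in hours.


ρ = 47.07/96.62 = 0.4872
Wq = ρ/(μ−λ) = 0.4872/(96.62 − 47.07) = 0.4872/49.55 = 0.009832 hr

Final: 0.009832 hr


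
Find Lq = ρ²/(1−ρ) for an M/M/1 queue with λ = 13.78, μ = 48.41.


ρ = 13.78/48.41 = 0.2847
Lq = ρ²/(1−ρ) = 0.08103/0.7153 = 0.1133

Final: 0.1133


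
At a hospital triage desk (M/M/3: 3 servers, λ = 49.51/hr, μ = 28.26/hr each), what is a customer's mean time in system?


a = 1.7519; ρ = 0.5840; P₀ = 0.155259
Lq = P₀·a^c·ρ/(c!(1−ρ)²) = 0.46951
Wq = Lq/λ = 0.46951/49.51 = 0.009483 hr
W = Wq + 1/μ = 0.009483 + 0.03539 = 0.04487 hr

Final: 0.04487 hr


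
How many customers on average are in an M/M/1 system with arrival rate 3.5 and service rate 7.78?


ρ = λ/μ = 3.5/7.78 = 0.4499
L = ρ/(1−ρ) = 0.4499/(1 − 0.4499) = 0.4499/0.5501 = 0.8178

Final: 0.8178


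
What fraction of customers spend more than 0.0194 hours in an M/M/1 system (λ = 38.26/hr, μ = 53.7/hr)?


W ~ Exponential(μ−λ) for M/M/1.
μ − λ = 53.7 − 38.26 = 15.4400
P(W > t) = e^{−(μ−λ)t} = e^{−0.2995} = 0.741162

Final: 0.741162


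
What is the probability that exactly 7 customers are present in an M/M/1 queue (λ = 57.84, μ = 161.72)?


ρ = 57.84/161.72 = 0.3577
P_n = (1−ρ)·ρ^n = (1 − 0.3577)·0.3577^7 = 0.6423·0.0007486 = 0.0004809

Final: 0.0004809


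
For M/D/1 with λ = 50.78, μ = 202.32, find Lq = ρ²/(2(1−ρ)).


ρ = 50.78/202.32 = 0.2510
M/D/1: Lq = ρ²/(2(1−ρ)) = 0.06300/(2·0.7490) = 0.04205

Final: 0.04205


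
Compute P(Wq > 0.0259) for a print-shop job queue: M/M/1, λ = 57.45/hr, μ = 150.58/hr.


ρ = 57.45/150.58 = 0.3815
P(Wq > t) = ρ·e^{−(μ−λ)t} = 0.3815·e^{−2.4121}
= 0.3815·0.089630 = 0.034196

Final: 0.034196


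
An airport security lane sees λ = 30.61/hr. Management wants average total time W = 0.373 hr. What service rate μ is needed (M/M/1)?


W = 1/(μ−λ) ⇒ μ − λ = 1/W = 1/0.373 = 2.6810
μ = λ + 1/W = 30.61 + 2.6810 = 33.2910 per hr

Final: 33.2910 /hr


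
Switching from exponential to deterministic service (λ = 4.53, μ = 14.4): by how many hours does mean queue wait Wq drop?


ρ = 4.53/14.4 = 0.3146
Wq(M/M/1) = ρ/(μ−λ) = 0.3146/9.87 = 0.03187 hr
Wq(M/D/1) = ρ/(2(μ−λ)) = 0.01594 hr
Savings = 0.03187 − 0.01594 = 0.01594 hr

Final: 0.01594 hr


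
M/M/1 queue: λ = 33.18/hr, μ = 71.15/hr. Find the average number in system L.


ρ = λ/μ = 33.18/71.15 = 0.4663
L = ρ/(1−ρ) = 0.4663/(1 − 0.4663) = 0.4663/0.5337 = 0.8738

Final: 0.8738


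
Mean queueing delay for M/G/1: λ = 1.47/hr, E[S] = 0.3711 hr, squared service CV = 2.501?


ρ = λ·E[S] = 1.47·0.3711 = 0.5455
E[S²] = E[S]²(1+C_s²) = 0.3711²·(1+2.501) = 0.482141
Wq = λ·E[S²]/(2(1−ρ)) = 1.47·0.482141/(2·0.4545) = 0.77973 hr

Final: 0.77973 hr


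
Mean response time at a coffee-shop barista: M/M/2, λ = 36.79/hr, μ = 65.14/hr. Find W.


a = 0.5648; ρ = 0.2824; P₀ = 0.559586
Lq = P₀·a^c·ρ/(c!(1−ρ)²) = 0.04894
Wq = Lq/λ = 0.04894/36.79 = 0.001330 hr
W = Wq + 1/μ = 0.001330 + 0.01535 = 0.01668 hr

Final: 0.01668 hr


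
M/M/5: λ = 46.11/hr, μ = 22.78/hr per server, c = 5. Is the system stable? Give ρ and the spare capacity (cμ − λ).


Total capacity cμ = 5·22.78 = 113.90/hr
ρ = λ/(cμ) = 46.11/113.90 = 0.4048
Stable ⇔ ρ < 1: YES
Spare capacity = cμ − λ = 113.90 − 46.11 = 67.79/hr

Final: ρ = 0.4048; stable; margin = 67.79/hr


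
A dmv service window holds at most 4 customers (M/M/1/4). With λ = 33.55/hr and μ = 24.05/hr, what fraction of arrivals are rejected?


ρ = λ/μ = 33.55/24.05 = 1.3950
P_K = (1−ρ)ρ^K/(1−ρ^(K+1)) = (-0.3950·3.787126)/(1 − 5.283080)
= -1.495954/-4.283080 = 0.349271

Final: 0.349271


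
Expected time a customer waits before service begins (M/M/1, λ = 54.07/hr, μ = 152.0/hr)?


ρ = 54.07/152.0 = 0.3557
Wq = ρ/(μ−λ) = 0.3557/(152.0 − 54.07) = 0.3557/97.93 = 0.003632 hr

Final: 0.003632 hr


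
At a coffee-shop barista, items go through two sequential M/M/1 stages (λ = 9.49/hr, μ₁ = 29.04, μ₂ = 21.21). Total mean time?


Each node sees arrival rate λ = 9.49/hr (tandem ⇒ throughput preserved).
W₁ = 1/(μ₁−λ) = 1/(29.04−9.49) = 0.05115 hr
W₂ = 1/(μ₂−λ) = 1/(21.21−9.49) = 0.08532 hr
W_total = W₁ + W₂ = 0.05115 + 0.08532 = 0.13648 hr

Final: 0.13648 hr


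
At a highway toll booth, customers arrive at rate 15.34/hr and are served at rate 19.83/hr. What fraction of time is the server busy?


ρ = λ/μ = 15.34/19.83 = 0.7736

Final: 0.7736


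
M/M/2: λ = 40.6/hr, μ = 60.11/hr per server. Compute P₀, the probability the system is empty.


a = λ/μ = 40.6/60.11 = 0.6754; ρ = a/c = 0.3377
Σ_{k=0}^{1} a^k/k! (terms k=0..1) = 1.00000 + 0.67543 = 1.67543
Tail: a^2/(2!(1−ρ)) = 0.45620/(2·0.6623) = 0.34442
P₀ = 1/(1.67543 + 0.34442) = 1/2.01984 = 0.495088

Final: 0.495088


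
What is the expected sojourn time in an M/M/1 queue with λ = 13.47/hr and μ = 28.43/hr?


W = 1/(μ−λ) = 1/(28.43 − 13.47) = 1/14.96 = 0.06684 hr

Final: 0.06684 hr


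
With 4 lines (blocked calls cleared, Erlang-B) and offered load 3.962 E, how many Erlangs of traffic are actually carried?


B(4,3.962) = 0.306999 (Erlang-B)
Carried load = a(1 − B) = 3.962·(1 − 0.306999) = 3.962·0.693001 = 2.7457 E

Final: 2.7457 Erlangs


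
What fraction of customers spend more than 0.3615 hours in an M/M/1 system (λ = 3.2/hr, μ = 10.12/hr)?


W ~ Exponential(μ−λ) for M/M/1.
μ − λ = 10.12 − 3.2 = 6.9200
P(W > t) = e^{−(μ−λ)t} = e^{−2.5016} = 0.081955

Final: 0.081955


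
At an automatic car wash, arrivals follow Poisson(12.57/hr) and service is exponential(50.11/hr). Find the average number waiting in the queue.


ρ = 12.57/50.11 = 0.2508
Lq = ρ²/(1−ρ) = 0.06292/0.7492 = 0.08399

Final: 0.08399


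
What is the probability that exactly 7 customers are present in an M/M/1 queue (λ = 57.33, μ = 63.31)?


ρ = 57.33/63.31 = 0.9055
P_n = (1−ρ)·ρ^n = (1 − 0.9055)·0.9055^7 = 0.09446·0.499307 = 0.047162

Final: 0.047162


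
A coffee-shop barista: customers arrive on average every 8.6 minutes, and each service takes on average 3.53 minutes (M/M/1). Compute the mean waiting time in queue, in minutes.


λ = 60/8.6 = 6.9767 /hr
μ = 60/3.53 = 16.9972 /hr
ρ = λ/μ = 6.9767/16.9972 = 0.4105
Wq = ρ/(μ−λ) = 0.4105/(16.9972−6.9767) = 0.04096 hr
In minutes: 0.04096·60 = 2.458 min

Final: 2.458 min
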